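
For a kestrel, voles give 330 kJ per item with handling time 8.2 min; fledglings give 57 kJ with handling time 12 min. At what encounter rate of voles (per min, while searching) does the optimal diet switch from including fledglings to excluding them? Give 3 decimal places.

The zero-one rule: include fledglings iff E₂/h₂ > λE₁/(1+λh₁). Equality gives the switch point.
λE₁h₂ = E₂ + λE₂h₁ ⇒ λ = E₂/(E₁h₂ − E₂h₁) = 57/(3960 − 467.4) = 0.01632 per min.

0.016 per min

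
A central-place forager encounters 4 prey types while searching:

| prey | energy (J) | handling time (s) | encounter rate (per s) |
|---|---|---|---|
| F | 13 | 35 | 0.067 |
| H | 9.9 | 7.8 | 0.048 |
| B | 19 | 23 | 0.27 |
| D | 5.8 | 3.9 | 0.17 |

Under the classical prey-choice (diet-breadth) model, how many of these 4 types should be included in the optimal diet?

3

Rank by E/h (J/s): D 1.49, H 1.27, B 0.826, F 0.371. Include each in turn until the next type's E/h falls below the running intake rate.
Rate on top 1: 0.5929. H: 1.27 > 0.5929 → include.
Rate on top 2: 0.7172. B: 0.826 > 0.7172 → include.
Rate on top 3: 0.7992. F: 0.371 < 0.7992 → exclude; stop.
Optimal diet: D, H, B — 3 of 4 types.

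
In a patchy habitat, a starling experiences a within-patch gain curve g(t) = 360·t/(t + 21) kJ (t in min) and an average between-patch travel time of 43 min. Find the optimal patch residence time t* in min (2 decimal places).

30.05 min

Optimal t* satisfies g'(t*) = g(t*)/(T + t*).
g'(t) = 360·21/(t + 21)². Setting 360·21/(t+21)² = 360t/[(t+21)(43+t)] gives 21(43+t) = t(t+21), so t² = 21×43 = 903.
t* = √903 = 30.05 min.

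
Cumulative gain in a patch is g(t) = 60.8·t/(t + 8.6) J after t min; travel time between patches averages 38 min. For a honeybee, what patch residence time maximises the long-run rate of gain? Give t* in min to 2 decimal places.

Maximise g(t)/(T+t): set derivative to zero → g'(t)(T+t) = g(t).
g'(t) = 60.8·8.6/(t + 8.6)². Setting 60.8·8.6/(t+8.6)² = 60.8t/[(t+8.6)(38+t)] gives 8.6(38+t) = t(t+8.6), so t² = 8.6×38 = 326.8.
t* = √326.8 = 18.08 min.

18.08 min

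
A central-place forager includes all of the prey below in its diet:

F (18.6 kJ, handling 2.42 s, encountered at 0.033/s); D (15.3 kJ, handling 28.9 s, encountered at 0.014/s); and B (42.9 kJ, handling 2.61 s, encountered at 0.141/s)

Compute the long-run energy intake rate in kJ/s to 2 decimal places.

3.71 kJ/s

R = (0.033×18.6 + 0.014×15.3 + 0.141×42.9) / (1 + 0.033×2.42 + 0.014×28.9 + 0.141×2.61) = 6.877/1.852 = 3.712 kJ/s.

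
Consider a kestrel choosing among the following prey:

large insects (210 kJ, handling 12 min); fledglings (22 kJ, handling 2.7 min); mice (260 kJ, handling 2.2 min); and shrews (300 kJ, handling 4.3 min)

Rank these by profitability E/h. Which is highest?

Profitability E/h (kJ/min): large insects = 210/12 = 17.5, fledglings = 22/2.7 = 8.15, mice = 260/2.2 = 118, shrews = 300/4.3 = 69.8.
Ranked: mice > shrews > large insects > fledglings.

mice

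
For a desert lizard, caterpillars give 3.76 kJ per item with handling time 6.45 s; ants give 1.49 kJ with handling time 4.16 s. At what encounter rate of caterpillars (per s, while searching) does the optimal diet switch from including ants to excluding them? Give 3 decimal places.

Drop ants once their profitability E₂/h₂ falls below the rate achievable on caterpillars alone: E₂/h₂ = λE₁/(1 + λh₁).
Solve for λ: λE₁h₂ = E₂(1 + λh₁) → λ(E₁h₂ − E₂h₁) = E₂ → λ = E₂/(E₁h₂ − E₂h₁).
λ = 1.49/(3.76×4.16 − 1.49×6.45) = 1.49/6.031 = 0.2471 per s.

0.247 per s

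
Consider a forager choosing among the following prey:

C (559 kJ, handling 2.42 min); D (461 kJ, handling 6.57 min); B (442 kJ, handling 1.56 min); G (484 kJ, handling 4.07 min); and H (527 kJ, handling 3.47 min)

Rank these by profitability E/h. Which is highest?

B

In descending order of E/h:
B: 442/1.56 = 283 kJ/min
C: 559/2.42 = 231 kJ/min
H: 527/3.47 = 152 kJ/min
G: 484/4.07 = 119 kJ/min
D: 461/6.57 = 70.2 kJ/min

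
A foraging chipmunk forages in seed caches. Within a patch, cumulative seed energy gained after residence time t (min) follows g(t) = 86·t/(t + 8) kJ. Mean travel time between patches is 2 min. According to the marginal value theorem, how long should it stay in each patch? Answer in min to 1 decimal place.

4.0 min

Maximise g(t)/(T+t): set derivative to zero → g'(t)(T+t) = g(t).
g'(t) = 86·8/(t + 8)². Setting 86·8/(t+8)² = 86t/[(t+8)(2+t)] gives 8(2+t) = t(t+8), so t² = 8×2 = 16.
t* = √16 = 4 min.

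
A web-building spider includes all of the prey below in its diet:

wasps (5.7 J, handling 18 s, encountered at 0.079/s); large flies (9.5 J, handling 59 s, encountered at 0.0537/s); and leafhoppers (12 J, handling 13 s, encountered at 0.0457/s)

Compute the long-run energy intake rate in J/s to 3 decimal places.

0.244 J/s

R = Σλ_iE_i / (1 + Σλ_ih_i)
Numerator: 0.079×5.7 + 0.0537×9.5 + 0.0457×12 = 1.509
Denominator: 1 + 0.079×18 + 0.0537×59 + 0.0457×13 = 6.184
R = 1.509/6.184 = 0.244 J/s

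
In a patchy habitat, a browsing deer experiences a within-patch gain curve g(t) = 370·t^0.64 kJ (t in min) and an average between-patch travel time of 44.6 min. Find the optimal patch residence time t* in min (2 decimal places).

79.29 min

Maximise g(t)/(T+t): set derivative to zero → g'(t)(T+t) = g(t).
g'(t) = 0.64·370·t^-0.36. Setting 0.64·370·t^-0.36 = 370·t^0.64/(44.6+t) gives 0.64(44.6+t) = t, so 0.36·t = 0.64×44.6.
t* = 0.64×44.6/0.36 = 79.29 min.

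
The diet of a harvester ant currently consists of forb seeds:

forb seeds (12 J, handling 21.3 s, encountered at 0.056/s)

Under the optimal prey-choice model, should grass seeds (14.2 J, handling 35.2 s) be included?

Yes

Current rate: (0.056×12)/(1 + 0.056×21.3) = 0.3065 J/s.
grass seeds: E/h = 14.2/35.2 = 0.4034 J/s.
Since 0.4034 > R, including grass seeds increases the long-run rate.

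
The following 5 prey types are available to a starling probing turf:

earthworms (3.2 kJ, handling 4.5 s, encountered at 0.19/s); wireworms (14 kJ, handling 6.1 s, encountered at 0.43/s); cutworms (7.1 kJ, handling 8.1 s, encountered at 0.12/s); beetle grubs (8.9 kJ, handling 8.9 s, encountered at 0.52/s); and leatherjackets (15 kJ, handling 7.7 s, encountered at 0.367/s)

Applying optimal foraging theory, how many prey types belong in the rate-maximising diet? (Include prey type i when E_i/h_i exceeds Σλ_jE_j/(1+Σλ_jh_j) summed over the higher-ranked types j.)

Rank by E/h (kJ/s): wireworms 2.3, leatherjackets 1.95, beetle grubs 1, cutworms 0.877, earthworms 0.711. Include each in turn until the next type's E/h falls below the running intake rate.
Rate on top 1: 1.662. leatherjackets: 1.95 > 1.662 → include.
Rate on top 2: 1.787. beetle grubs: 1 < 1.787 → exclude; stop.
Optimal diet: wireworms, leatherjackets — 2 of 5 types.

2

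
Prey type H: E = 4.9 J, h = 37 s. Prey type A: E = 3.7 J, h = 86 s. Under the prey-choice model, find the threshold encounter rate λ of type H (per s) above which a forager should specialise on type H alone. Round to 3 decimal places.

0.013 per s

At the threshold, the rate on type H alone equals the profitability of type A: λ·4.9/(1 + λ·37) = 3.7/86 = 0.04302.
Rearranging, λ(4.9 − 0.04302×37) = 0.04302, so λ = 0.04302/3.308 = 0.01301 per s.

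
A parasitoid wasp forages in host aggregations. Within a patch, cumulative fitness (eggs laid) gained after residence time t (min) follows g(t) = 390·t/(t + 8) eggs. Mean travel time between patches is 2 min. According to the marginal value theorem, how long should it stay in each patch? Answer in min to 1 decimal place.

4.0 min

Optimal t* satisfies g'(t*) = g(t*)/(T + t*).
g'(t) = 390·8/(t + 8)². Setting 390·8/(t+8)² = 390t/[(t+8)(2+t)] gives 8(2+t) = t(t+8), so t² = 8×2 = 16.
t* = √16 = 4 min.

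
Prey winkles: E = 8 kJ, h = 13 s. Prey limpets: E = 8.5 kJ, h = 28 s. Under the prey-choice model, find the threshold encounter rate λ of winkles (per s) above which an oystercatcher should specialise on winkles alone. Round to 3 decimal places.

The zero-one rule: include limpets iff E₂/h₂ > λE₁/(1+λh₁). Equality gives the switch point.
λE₁h₂ = E₂ + λE₂h₁ ⇒ λ = E₂/(E₁h₂ − E₂h₁) = 8.5/(224 − 110.5) = 0.07489 per s.

0.075 per s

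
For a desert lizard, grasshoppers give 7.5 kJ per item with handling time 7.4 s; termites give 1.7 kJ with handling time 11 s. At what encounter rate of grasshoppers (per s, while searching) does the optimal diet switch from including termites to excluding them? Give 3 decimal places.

At the threshold, the rate on grasshoppers alone equals the profitability of termites: λ·7.5/(1 + λ·7.4) = 1.7/11 = 0.1545.
Rearranging, λ(7.5 − 0.1545×7.4) = 0.1545, so λ = 0.1545/6.356 = 0.02431 per s.

0.024 per s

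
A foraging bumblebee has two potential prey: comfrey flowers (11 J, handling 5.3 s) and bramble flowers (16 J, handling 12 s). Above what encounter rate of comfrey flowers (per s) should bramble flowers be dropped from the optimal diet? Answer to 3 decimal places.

0.339 per s

At the threshold, the rate on comfrey flowers alone equals the profitability of bramble flowers: λ·11/(1 + λ·5.3) = 16/12 = 1.333.
Rearranging, λ(11 − 1.333×5.3) = 1.333, so λ = 1.333/3.933 = 0.339 per s.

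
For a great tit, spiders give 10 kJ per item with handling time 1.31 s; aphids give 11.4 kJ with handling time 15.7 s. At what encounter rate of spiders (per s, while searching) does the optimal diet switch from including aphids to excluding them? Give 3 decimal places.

0.080 per s

The zero-one rule: include aphids iff E₂/h₂ > λE₁/(1+λh₁). Equality gives the switch point.
λE₁h₂ = E₂ + λE₂h₁ ⇒ λ = E₂/(E₁h₂ − E₂h₁) = 11.4/(157 − 14.93) = 0.08024 per s.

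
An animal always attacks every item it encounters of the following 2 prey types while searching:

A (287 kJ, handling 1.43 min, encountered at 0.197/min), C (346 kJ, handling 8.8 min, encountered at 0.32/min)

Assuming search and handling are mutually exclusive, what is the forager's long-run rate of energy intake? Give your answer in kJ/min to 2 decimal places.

40.82 kJ/min

R = (0.197×287 + 0.32×346) / (1 + 0.197×1.43 + 0.32×8.8) = 167.3/4.098 = 40.82 kJ/min.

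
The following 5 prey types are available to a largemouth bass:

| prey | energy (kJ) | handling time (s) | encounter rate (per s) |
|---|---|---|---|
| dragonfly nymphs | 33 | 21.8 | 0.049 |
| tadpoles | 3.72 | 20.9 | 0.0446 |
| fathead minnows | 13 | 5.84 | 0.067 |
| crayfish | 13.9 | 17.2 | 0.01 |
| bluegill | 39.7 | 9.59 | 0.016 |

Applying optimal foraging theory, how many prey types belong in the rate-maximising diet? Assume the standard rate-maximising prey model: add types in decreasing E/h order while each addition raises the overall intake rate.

3

E/h in descending order: bluegill 4.14, fathead minnows 2.23, dragonfly nymphs 1.51, crayfish 0.808, tadpoles 0.178 kJ/s. The optimal diet is the largest prefix of this list for which every included type satisfies E_i/h_i > R on the types above it.
Rate on top 1: 0.5507. fathead minnows: 2.23 > 0.5507 → include.
Rate on top 2: 0.9751. dragonfly nymphs: 1.51 > 0.9751 → include.
Rate on top 3: 1.195. crayfish: 0.808 < 1.195 → exclude; stop.
Optimal diet: bluegill, fathead minnows, dragonfly nymphs — 3 of 5 types.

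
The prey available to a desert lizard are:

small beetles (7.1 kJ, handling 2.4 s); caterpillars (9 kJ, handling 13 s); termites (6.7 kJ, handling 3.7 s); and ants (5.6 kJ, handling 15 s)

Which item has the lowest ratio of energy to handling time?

ants

In descending order of E/h:
small beetles: 7.1/2.4 = 2.96 kJ/s
termites: 6.7/3.7 = 1.81 kJ/s
caterpillars: 9/13 = 0.692 kJ/s
ants: 5.6/15 = 0.373 kJ/s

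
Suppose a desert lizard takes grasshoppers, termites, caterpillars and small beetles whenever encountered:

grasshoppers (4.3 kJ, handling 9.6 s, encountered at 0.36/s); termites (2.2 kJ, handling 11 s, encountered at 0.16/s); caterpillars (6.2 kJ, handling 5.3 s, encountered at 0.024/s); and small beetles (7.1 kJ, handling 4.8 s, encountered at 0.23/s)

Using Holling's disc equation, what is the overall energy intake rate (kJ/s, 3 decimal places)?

Energy encountered per unit search time: 0.36×4.3 + 0.16×2.2 + 0.024×6.2 + 0.23×7.1 = 3.682 kJ/s.
Handling time per unit search time: 0.36×9.6 + 0.16×11 + 0.024×5.3 + 0.23×4.8 = 6.447.
Rate = 3.682/(1 + 6.447) = 0.4944 kJ/s.

0.494 kJ/s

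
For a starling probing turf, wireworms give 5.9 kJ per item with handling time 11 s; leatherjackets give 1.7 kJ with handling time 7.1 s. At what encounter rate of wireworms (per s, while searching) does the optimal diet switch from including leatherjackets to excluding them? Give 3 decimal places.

The zero-one rule: include leatherjackets iff E₂/h₂ > λE₁/(1+λh₁). Equality gives the switch point.
λE₁h₂ = E₂ + λE₂h₁ ⇒ λ = E₂/(E₁h₂ − E₂h₁) = 1.7/(41.89 − 18.7) = 0.07331 per s.

0.073 per s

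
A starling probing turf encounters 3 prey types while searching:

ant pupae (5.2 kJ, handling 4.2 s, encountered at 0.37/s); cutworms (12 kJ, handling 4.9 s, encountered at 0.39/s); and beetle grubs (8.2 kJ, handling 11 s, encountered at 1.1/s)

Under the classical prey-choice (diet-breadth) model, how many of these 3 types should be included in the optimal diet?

Profitabilities (E/h, kJ/s): cutworms 2.45, ant pupae 1.24, beetle grubs 0.745. Add prey in this order while the next type's profitability exceeds the intake rate on those already taken.
Rate on top 1: 1.608. ant pupae: 1.24 < 1.608 → exclude; stop.
Optimal diet: cutworms — 1 of 3 types.

1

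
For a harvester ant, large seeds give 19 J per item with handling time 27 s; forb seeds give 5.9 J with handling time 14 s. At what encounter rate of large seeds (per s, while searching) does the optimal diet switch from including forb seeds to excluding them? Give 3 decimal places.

0.055 per s

At the threshold, the rate on large seeds alone equals the profitability of forb seeds: λ·19/(1 + λ·27) = 5.9/14 = 0.4214.
Rearranging, λ(19 − 0.4214×27) = 0.4214, so λ = 0.4214/7.621 = 0.0553 per s.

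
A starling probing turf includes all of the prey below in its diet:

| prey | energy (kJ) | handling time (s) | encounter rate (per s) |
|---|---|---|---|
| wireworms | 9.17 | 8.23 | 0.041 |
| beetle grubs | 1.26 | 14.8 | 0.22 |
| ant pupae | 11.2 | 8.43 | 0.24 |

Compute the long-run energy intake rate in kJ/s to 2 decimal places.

0.50 kJ/s

R = Σλ_iE_i / (1 + Σλ_ih_i)
Numerator: 0.041×9.17 + 0.22×1.26 + 0.24×11.2 = 3.341
Denominator: 1 + 0.041×8.23 + 0.22×14.8 + 0.24×8.43 = 6.617
R = 3.341/6.617 = 0.505 kJ/s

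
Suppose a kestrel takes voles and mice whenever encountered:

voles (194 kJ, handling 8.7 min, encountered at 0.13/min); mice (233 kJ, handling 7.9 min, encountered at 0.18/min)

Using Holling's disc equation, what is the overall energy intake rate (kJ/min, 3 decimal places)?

18.902 kJ/min

R = Σλ_iE_i / (1 + Σλ_ih_i)
Numerator: 0.13×194 + 0.18×233 = 67.16
Denominator: 1 + 0.13×8.7 + 0.18×7.9 = 3.553
R = 67.16/3.553 = 18.9 kJ/min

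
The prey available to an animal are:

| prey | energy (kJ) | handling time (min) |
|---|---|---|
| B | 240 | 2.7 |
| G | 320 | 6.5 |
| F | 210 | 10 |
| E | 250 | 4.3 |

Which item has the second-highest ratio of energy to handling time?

E

In descending order of E/h:
B: 240/2.7 = 88.9 kJ/min
E: 250/4.3 = 58.1 kJ/min
G: 320/6.5 = 49.2 kJ/min
F: 210/10 = 21 kJ/min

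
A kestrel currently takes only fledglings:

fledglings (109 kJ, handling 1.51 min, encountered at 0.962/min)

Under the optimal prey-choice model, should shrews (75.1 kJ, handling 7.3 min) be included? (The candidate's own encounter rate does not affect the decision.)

No

Intake rate on the current diet: R = (0.962×109) / (1 + 0.962×1.51) = 104.9/2.453 = 42.75 kJ/min.
shrews: E/h = 75.1/7.3 = 10.29 kJ/min.
Since 10.29 < R, time spent handling shrews is better spent searching.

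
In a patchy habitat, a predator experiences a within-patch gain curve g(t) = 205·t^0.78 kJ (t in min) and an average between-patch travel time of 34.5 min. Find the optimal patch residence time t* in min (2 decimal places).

By the marginal value theorem, leave when the instantaneous gain rate g'(t) equals the habitat-wide average g(t)/(T + t).
g'(t) = 0.78·205·t^-0.22. Setting 0.78·205·t^-0.22 = 205·t^0.78/(34.5+t) gives 0.78(34.5+t) = t, so 0.22·t = 0.78×34.5.
t* = 0.78×34.5/0.22 = 122.3 min.

122.32 min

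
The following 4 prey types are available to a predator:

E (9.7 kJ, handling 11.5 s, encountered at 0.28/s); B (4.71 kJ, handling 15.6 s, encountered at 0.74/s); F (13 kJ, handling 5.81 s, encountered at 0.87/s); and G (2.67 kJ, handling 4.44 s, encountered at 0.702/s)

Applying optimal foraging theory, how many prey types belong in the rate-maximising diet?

1

Profitabilities (E/h, kJ/s): F 2.24, E 0.843, G 0.601, B 0.302. Add prey in this order while the next type's profitability exceeds the intake rate on those already taken.
Rate on top 1: 1.868. E: 0.843 < 1.868 → exclude; stop.
Optimal diet: F — 1 of 4 types.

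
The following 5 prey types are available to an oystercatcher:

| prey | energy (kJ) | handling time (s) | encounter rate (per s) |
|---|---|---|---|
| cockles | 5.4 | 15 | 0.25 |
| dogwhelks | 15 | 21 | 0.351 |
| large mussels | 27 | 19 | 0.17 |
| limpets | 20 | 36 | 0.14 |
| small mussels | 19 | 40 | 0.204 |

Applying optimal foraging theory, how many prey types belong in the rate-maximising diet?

1

Profitabilities (E/h, kJ/s): large mussels 1.42, dogwhelks 0.714, limpets 0.556, small mussels 0.475, cockles 0.36. Add prey in this order while the next type's profitability exceeds the intake rate on those already taken.
Rate on top 1: 1.085. dogwhelks: 0.714 < 1.085 → exclude; stop.
Optimal diet: large mussels — 1 of 5 types.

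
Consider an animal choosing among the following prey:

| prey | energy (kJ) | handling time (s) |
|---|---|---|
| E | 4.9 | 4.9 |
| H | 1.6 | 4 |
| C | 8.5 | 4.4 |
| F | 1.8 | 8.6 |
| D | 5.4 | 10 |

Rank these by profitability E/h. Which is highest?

C

In descending order of E/h:
C: 8.5/4.4 = 1.93 kJ/s
E: 4.9/4.9 = 1 kJ/s
D: 5.4/10 = 0.54 kJ/s
H: 1.6/4 = 0.4 kJ/s
F: 1.8/8.6 = 0.209 kJ/s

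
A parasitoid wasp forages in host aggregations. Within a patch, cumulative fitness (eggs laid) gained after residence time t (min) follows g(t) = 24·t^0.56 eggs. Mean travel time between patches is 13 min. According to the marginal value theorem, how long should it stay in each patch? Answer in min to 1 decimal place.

16.5 min

Optimal t* satisfies g'(t*) = g(t*)/(T + t*).
g'(t) = 0.56·24·t^-0.44. Setting 0.56·24·t^-0.44 = 24·t^0.56/(13+t) gives 0.56(13+t) = t, so 0.44·t = 0.56×13.
t* = 0.56×13/0.44 = 16.55 min.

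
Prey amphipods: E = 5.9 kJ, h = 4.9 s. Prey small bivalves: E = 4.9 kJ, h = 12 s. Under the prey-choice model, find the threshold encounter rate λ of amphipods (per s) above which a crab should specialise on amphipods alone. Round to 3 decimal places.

Drop small bivalves once their profitability E₂/h₂ falls below the rate achievable on amphipods alone: E₂/h₂ = λE₁/(1 + λh₁).
Solve for λ: λE₁h₂ = E₂(1 + λh₁) → λ(E₁h₂ − E₂h₁) = E₂ → λ = E₂/(E₁h₂ − E₂h₁).
λ = 4.9/(5.9×12 − 4.9×4.9) = 4.9/46.79 = 0.1047 per s.

0.105 per s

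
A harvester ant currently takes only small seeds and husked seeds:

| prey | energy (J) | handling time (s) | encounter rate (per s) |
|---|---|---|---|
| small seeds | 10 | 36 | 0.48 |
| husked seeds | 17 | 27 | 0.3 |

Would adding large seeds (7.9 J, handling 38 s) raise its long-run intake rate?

No

Current rate: (0.48×10 + 0.3×17)/(1 + 0.48×36 + 0.3×27) = 0.3753 J/s.
large seeds: E/h = 7.9/38 = 0.2079 J/s.
Since 0.2079 < R, time spent handling large seeds is better spent searching.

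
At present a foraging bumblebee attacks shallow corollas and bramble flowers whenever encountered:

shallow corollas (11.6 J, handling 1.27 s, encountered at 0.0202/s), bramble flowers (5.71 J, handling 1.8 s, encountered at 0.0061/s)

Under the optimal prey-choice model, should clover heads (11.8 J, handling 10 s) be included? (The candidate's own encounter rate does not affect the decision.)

Yes

On shallow corollas and bramble flowers alone, R = ΣλE/(1+Σλh) = 0.2692/1.037 = 0.2596 J/s.
clover heads: E/h = 11.8/10 = 1.18 J/s.
1.18 > 0.2596, so adding clover heads raises the average — include it.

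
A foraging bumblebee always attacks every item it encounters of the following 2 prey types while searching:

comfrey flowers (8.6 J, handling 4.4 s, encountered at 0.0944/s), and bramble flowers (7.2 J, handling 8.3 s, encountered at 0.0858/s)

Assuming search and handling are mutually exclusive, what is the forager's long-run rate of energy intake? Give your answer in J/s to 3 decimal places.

R = (0.0944×8.6 + 0.0858×7.2) / (1 + 0.0944×4.4 + 0.0858×8.3) = 1.43/2.128 = 0.672 J/s.

0.672 J/s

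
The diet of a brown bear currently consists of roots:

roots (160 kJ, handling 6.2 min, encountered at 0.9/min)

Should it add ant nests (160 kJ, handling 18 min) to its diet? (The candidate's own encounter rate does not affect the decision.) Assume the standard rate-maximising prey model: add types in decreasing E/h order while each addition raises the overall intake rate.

On roots alone, R = ΣλE/(1+Σλh) = 144/6.58 = 21.88 kJ/min.
Profitability of ant nests: 160/18 = 8.889 kJ/min.
Since 8.889 < R, time spent handling ant nests is better spent searching.

No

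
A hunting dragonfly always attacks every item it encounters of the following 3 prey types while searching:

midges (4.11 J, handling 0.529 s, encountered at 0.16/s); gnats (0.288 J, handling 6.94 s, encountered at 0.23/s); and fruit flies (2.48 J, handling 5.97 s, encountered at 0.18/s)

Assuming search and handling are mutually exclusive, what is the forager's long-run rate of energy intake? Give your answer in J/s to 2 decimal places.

0.31 J/s

Energy encountered per unit search time: 0.16×4.11 + 0.23×0.288 + 0.18×2.48 = 1.17 J/s.
Handling time per unit search time: 0.16×0.529 + 0.23×6.94 + 0.18×5.97 = 2.755.
Rate = 1.17/(1 + 2.755) = 0.3116 J/s.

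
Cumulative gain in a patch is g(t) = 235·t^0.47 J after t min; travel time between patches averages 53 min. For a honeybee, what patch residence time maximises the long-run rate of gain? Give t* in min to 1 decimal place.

47.0 min

Optimal t* satisfies g'(t*) = g(t*)/(T + t*).
g'(t) = 0.47·235·t^-0.53. Setting 0.47·235·t^-0.53 = 235·t^0.47/(53+t) gives 0.47(53+t) = t, so 0.53·t = 0.47×53.
t* = 0.47×53/0.53 = 47 min.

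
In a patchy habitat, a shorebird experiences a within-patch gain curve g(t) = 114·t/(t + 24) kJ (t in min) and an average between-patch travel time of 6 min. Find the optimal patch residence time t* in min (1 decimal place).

12.0 min

Optimal t* satisfies g'(t*) = g(t*)/(T + t*).
g'(t) = 114·24/(t + 24)². Setting 114·24/(t+24)² = 114t/[(t+24)(6+t)] gives 24(6+t) = t(t+24), so t² = 24×6 = 144.
t* = √144 = 12 min.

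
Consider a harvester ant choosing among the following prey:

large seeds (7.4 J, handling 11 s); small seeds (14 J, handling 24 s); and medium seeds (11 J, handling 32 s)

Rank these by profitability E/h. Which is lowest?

Profitability E/h (J/s): large seeds = 7.4/11 = 0.673, small seeds = 14/24 = 0.583, medium seeds = 11/32 = 0.344.
Ranked: large seeds > small seeds > medium seeds.

medium seeds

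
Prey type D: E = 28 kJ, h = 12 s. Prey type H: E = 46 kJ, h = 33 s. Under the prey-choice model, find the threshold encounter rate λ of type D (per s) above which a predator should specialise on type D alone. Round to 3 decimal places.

Drop type H once their profitability E₂/h₂ falls below the rate achievable on type D alone: E₂/h₂ = λE₁/(1 + λh₁).
Solve for λ: λE₁h₂ = E₂(1 + λh₁) → λ(E₁h₂ − E₂h₁) = E₂ → λ = E₂/(E₁h₂ − E₂h₁).
λ = 46/(28×33 − 46×12) = 46/372 = 0.1237 per s.

0.124 per s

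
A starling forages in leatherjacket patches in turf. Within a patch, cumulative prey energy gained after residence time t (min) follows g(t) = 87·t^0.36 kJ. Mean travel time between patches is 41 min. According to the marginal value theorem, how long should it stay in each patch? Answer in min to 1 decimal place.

23.1 min

Optimal t* satisfies g'(t*) = g(t*)/(T + t*).
g'(t) = 0.36·87·t^-0.64. Setting 0.36·87·t^-0.64 = 87·t^0.36/(41+t) gives 0.36(41+t) = t, so 0.64·t = 0.36×41.
t* = 0.36×41/0.64 = 23.06 min.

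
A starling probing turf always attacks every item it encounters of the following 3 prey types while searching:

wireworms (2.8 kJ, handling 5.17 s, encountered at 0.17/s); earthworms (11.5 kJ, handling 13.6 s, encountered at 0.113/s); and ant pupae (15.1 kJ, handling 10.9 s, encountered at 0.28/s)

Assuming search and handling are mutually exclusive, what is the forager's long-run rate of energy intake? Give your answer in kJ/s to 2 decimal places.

0.93 kJ/s

R = Σλ_iE_i / (1 + Σλ_ih_i)
Numerator: 0.17×2.8 + 0.113×11.5 + 0.28×15.1 = 6.004
Denominator: 1 + 0.17×5.17 + 0.113×13.6 + 0.28×10.9 = 6.468
R = 6.004/6.468 = 0.9282 kJ/s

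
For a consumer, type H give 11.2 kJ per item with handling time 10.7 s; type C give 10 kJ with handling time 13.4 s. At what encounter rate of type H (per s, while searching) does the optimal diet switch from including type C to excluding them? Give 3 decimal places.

0.232 per s

The zero-one rule: include type C iff E₂/h₂ > λE₁/(1+λh₁). Equality gives the switch point.
λE₁h₂ = E₂ + λE₂h₁ ⇒ λ = E₂/(E₁h₂ − E₂h₁) = 10/(150.1 − 107) = 0.2321 per s.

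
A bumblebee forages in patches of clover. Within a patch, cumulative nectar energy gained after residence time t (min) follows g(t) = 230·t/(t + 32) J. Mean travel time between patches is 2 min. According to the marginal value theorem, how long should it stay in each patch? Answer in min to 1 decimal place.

8.0 min

Maximise g(t)/(T+t): set derivative to zero → g'(t)(T+t) = g(t).
g'(t) = 230·32/(t + 32)². Setting 230·32/(t+32)² = 230t/[(t+32)(2+t)] gives 32(2+t) = t(t+32), so t² = 32×2 = 64.
t* = √64 = 8 min.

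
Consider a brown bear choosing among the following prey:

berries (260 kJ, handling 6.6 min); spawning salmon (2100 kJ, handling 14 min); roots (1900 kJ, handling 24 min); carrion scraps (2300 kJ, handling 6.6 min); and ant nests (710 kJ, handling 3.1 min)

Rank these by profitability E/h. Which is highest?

Profitability E/h (kJ/min): berries = 260/6.6 = 39.4, spawning salmon = 2100/14 = 150, roots = 1900/24 = 79.2, carrion scraps = 2300/6.6 = 348, ant nests = 710/3.1 = 229.
Ranked: carrion scraps > ant nests > spawning salmon > roots > berries.

carrion scraps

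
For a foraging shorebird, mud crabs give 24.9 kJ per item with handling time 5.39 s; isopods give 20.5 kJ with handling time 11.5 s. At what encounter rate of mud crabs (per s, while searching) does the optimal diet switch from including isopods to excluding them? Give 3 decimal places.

At the threshold, the rate on mud crabs alone equals the profitability of isopods: λ·24.9/(1 + λ·5.39) = 20.5/11.5 = 1.783.
Rearranging, λ(24.9 − 1.783×5.39) = 1.783, so λ = 1.783/15.29 = 0.1166 per s.

0.117 per s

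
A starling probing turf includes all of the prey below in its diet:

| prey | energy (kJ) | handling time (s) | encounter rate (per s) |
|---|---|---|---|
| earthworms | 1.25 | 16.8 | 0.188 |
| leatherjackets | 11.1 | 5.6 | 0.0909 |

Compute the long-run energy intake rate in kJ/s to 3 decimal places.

R = (0.188×1.25 + 0.0909×11.1) / (1 + 0.188×16.8 + 0.0909×5.6) = 1.244/4.667 = 0.2665 kJ/s.

0.267 kJ/s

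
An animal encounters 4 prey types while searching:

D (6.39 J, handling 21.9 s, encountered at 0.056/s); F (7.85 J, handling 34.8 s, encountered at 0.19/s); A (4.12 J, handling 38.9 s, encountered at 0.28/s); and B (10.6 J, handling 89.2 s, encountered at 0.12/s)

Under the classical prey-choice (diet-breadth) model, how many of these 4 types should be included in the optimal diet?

2

Rank by E/h (J/s): D 0.292, F 0.226, B 0.119, A 0.106. Include each in turn until the next type's E/h falls below the running intake rate.
Rate on top 1: 0.1607. F: 0.226 > 0.1607 → include.
Rate on top 2: 0.2092. B: 0.119 < 0.2092 → exclude; stop.
Optimal diet: D, F — 2 of 4 types.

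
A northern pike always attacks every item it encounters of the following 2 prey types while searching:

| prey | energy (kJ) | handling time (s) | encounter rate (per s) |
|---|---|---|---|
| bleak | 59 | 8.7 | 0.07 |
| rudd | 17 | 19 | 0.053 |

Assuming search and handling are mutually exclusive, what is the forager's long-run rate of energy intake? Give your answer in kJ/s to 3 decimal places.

1.923 kJ/s

Energy encountered per unit search time: 0.07×59 + 0.053×17 = 5.031 kJ/s.
Handling time per unit search time: 0.07×8.7 + 0.053×19 = 1.616.
Rate = 5.031/(1 + 1.616) = 1.923 kJ/s.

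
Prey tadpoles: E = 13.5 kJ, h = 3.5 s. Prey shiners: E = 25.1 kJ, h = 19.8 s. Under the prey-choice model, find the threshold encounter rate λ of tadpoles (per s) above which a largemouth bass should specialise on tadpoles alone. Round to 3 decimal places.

The zero-one rule: include shiners iff E₂/h₂ > λE₁/(1+λh₁). Equality gives the switch point.
λE₁h₂ = E₂ + λE₂h₁ ⇒ λ = E₂/(E₁h₂ − E₂h₁) = 25.1/(267.3 − 87.85) = 0.1399 per s.

0.140 per s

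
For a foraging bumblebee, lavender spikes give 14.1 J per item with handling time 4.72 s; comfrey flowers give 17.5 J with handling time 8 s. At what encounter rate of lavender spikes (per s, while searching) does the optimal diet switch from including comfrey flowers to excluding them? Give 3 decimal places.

0.579 per s

The zero-one rule: include comfrey flowers iff E₂/h₂ > λE₁/(1+λh₁). Equality gives the switch point.
λE₁h₂ = E₂ + λE₂h₁ ⇒ λ = E₂/(E₁h₂ − E₂h₁) = 17.5/(112.8 − 82.6) = 0.5795 per s.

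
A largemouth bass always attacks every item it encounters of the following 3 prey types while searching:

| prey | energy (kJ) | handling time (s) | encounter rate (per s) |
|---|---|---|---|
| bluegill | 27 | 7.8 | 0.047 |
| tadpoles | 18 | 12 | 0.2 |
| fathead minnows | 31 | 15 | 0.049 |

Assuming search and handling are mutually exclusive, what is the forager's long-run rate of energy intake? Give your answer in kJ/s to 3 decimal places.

Energy encountered per unit search time: 0.047×27 + 0.2×18 + 0.049×31 = 6.388 kJ/s.
Handling time per unit search time: 0.047×7.8 + 0.2×12 + 0.049×15 = 3.502.
Rate = 6.388/(1 + 3.502) = 1.419 kJ/s.

1.419 kJ/s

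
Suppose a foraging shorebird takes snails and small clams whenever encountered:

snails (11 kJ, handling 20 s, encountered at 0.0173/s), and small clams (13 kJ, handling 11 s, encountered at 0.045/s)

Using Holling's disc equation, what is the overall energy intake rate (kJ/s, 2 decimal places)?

0.42 kJ/s

R = (0.0173×11 + 0.045×13) / (1 + 0.0173×20 + 0.045×11) = 0.7753/1.841 = 0.4211 kJ/s.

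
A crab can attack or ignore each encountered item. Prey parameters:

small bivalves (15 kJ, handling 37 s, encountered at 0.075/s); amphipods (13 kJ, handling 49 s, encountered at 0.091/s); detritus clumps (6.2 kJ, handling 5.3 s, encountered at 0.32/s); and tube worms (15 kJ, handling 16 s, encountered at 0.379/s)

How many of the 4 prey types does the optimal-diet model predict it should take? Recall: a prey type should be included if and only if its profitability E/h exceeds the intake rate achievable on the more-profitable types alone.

2

E/h in descending order: detritus clumps 1.17, tube worms 0.938, small bivalves 0.405, amphipods 0.265 kJ/s. The optimal diet is the largest prefix of this list for which every included type satisfies E_i/h_i > R on the types above it.
Rate on top 1: 0.7359. tube worms: 0.938 > 0.7359 → include.
Rate on top 2: 0.8755. small bivalves: 0.405 < 0.8755 → exclude; stop.
Optimal diet: detritus clumps, tube worms — 2 of 4 types.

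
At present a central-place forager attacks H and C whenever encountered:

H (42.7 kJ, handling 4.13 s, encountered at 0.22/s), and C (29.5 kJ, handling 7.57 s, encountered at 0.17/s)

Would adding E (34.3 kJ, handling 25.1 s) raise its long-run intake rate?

No

Intake rate on the current diet: R = (0.22×42.7 + 0.17×29.5) / (1 + 0.22×4.13 + 0.17×7.57) = 14.41/3.196 = 4.509 kJ/s.
Profitability of E: 34.3/25.1 = 1.367 kJ/s.
Since 1.367 < R, time spent handling E is better spent searching.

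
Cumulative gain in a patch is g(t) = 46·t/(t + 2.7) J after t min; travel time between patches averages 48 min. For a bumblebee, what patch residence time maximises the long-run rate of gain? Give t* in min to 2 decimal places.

By the marginal value theorem, leave when the instantaneous gain rate g'(t) equals the habitat-wide average g(t)/(T + t).
g'(t) = 46·2.7/(t + 2.7)². Setting 46·2.7/(t+2.7)² = 46t/[(t+2.7)(48+t)] gives 2.7(48+t) = t(t+2.7), so t² = 2.7×48 = 129.6.
t* = √129.6 = 11.38 min.

11.38 min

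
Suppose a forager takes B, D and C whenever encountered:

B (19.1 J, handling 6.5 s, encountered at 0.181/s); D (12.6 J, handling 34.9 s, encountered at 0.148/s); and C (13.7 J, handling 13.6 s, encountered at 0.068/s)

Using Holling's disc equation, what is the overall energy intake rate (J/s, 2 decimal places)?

Energy encountered per unit search time: 0.181×19.1 + 0.148×12.6 + 0.068×13.7 = 6.253 J/s.
Handling time per unit search time: 0.181×6.5 + 0.148×34.9 + 0.068×13.6 = 7.267.
Rate = 6.253/(1 + 7.267) = 0.7565 J/s.

0.76 J/s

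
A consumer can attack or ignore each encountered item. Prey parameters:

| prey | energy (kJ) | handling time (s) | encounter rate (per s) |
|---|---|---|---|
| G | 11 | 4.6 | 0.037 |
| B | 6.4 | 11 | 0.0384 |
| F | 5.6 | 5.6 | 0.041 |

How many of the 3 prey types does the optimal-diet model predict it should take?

E/h in descending order: G 2.39, F 1, B 0.582 kJ/s. The optimal diet is the largest prefix of this list for which every included type satisfies E_i/h_i > R on the types above it.
Rate on top 1: 0.3478. F: 1 > 0.3478 → include.
Rate on top 2: 0.4548. B: 0.582 > 0.4548 → include.
Optimal diet: G, F, B — 3 of 3 types.

3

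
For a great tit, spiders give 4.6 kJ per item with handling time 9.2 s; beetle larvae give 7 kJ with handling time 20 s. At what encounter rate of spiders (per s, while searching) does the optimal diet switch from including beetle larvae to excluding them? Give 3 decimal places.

The zero-one rule: include beetle larvae iff E₂/h₂ > λE₁/(1+λh₁). Equality gives the switch point.
λE₁h₂ = E₂ + λE₂h₁ ⇒ λ = E₂/(E₁h₂ − E₂h₁) = 7/(92 − 64.4) = 0.2536 per s.

0.254 per s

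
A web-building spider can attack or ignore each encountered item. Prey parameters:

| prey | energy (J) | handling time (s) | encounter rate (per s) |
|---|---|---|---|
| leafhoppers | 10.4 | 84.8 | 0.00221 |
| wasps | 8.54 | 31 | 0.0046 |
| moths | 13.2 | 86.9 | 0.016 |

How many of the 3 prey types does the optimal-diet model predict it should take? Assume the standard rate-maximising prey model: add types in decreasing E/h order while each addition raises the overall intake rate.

Profitabilities (E/h, J/s): wasps 0.275, moths 0.152, leafhoppers 0.123. Add prey in this order while the next type's profitability exceeds the intake rate on those already taken.
Rate on top 1: 0.03438. moths: 0.152 > 0.03438 → include.
Rate on top 2: 0.09889. leafhoppers: 0.123 > 0.09889 → include.
Optimal diet: wasps, moths, leafhoppers — 3 of 3 types.

3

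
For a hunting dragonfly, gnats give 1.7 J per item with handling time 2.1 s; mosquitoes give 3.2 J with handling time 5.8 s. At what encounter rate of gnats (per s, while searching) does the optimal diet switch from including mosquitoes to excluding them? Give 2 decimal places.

At the threshold, the rate on gnats alone equals the profitability of mosquitoes: λ·1.7/(1 + λ·2.1) = 3.2/5.8 = 0.5517.
Rearranging, λ(1.7 − 0.5517×2.1) = 0.5517, so λ = 0.5517/0.5414 = 1.019 per s.

1.02 per s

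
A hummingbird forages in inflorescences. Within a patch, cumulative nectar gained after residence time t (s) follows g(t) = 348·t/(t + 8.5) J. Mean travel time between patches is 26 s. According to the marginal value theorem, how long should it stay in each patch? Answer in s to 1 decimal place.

14.9 s

Optimal t* satisfies g'(t*) = g(t*)/(T + t*).
g'(t) = 348·8.5/(t + 8.5)². Setting 348·8.5/(t+8.5)² = 348t/[(t+8.5)(26+t)] gives 8.5(26+t) = t(t+8.5), so t² = 8.5×26 = 221.
t* = √221 = 14.87 s.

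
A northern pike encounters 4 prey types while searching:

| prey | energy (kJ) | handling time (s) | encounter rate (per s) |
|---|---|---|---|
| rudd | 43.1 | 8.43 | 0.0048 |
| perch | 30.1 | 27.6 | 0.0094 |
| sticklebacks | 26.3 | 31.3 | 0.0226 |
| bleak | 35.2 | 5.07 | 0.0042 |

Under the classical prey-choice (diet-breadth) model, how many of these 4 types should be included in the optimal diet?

4

Profitabilities (E/h, kJ/s): bleak 6.94, rudd 5.11, perch 1.09, sticklebacks 0.84. Add prey in this order while the next type's profitability exceeds the intake rate on those already taken.
Rate on top 1: 0.1448. rudd: 5.11 > 0.1448 → include.
Rate on top 2: 0.3341. perch: 1.09 > 0.3341 → include.
Rate on top 3: 0.4826. sticklebacks: 0.84 > 0.4826 → include.
Optimal diet: bleak, rudd, perch, sticklebacks — 4 of 4 types.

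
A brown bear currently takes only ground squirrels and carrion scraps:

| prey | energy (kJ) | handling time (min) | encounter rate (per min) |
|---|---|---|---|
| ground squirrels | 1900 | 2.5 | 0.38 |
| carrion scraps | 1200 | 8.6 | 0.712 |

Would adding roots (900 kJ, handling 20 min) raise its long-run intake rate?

Current rate: (0.38×1900 + 0.712×1200)/(1 + 0.38×2.5 + 0.712×8.6) = 195.3 kJ/min.
roots: E/h = 900/20 = 45 kJ/min.
Since 45 < R, time spent handling roots is better spent searching.

No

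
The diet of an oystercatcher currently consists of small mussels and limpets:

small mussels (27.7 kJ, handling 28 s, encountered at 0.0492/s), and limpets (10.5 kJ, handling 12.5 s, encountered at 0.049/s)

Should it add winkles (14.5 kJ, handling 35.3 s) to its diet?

Intake rate on the current diet: R = (0.0492×27.7 + 0.049×10.5) / (1 + 0.0492×28 + 0.049×12.5) = 1.877/2.99 = 0.6279 kJ/s.
Profitability of winkles: 14.5/35.3 = 0.4108 kJ/s.
0.4108 < 0.6279, so adding winkles would lower the average — exclude it.

No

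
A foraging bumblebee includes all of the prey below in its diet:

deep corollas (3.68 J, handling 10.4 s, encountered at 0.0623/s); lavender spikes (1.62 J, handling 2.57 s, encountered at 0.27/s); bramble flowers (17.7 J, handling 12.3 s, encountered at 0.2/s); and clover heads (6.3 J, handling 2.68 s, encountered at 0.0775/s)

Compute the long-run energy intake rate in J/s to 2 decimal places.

R = Σλ_iE_i / (1 + Σλ_ih_i)
Numerator: 0.0623×3.68 + 0.27×1.62 + 0.2×17.7 + 0.0775×6.3 = 4.695
Denominator: 1 + 0.0623×10.4 + 0.27×2.57 + 0.2×12.3 + 0.0775×2.68 = 5.01
R = 4.695/5.01 = 0.9372 J/s

0.94 J/s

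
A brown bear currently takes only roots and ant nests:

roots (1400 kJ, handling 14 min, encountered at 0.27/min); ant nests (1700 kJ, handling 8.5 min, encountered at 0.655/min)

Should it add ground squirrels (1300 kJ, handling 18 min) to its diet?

On roots and ant nests alone, R = ΣλE/(1+Σλh) = 1492/10.35 = 144.1 kJ/min.
ground squirrels: E/h = 1300/18 = 72.22 kJ/min.
Since 72.22 < R, time spent handling ground squirrels is better spent searching.

No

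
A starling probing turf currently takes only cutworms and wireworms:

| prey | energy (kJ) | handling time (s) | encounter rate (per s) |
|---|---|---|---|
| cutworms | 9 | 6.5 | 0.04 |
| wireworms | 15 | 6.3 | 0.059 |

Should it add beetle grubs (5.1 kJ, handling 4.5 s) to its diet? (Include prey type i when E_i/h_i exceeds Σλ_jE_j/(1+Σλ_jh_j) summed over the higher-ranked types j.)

On cutworms and wireworms alone, R = ΣλE/(1+Σλh) = 1.245/1.632 = 0.763 kJ/s.
Profitability of beetle grubs: 5.1/4.5 = 1.133 kJ/s.
Since 1.133 > R, including beetle grubs increases the long-run rate.

Yes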